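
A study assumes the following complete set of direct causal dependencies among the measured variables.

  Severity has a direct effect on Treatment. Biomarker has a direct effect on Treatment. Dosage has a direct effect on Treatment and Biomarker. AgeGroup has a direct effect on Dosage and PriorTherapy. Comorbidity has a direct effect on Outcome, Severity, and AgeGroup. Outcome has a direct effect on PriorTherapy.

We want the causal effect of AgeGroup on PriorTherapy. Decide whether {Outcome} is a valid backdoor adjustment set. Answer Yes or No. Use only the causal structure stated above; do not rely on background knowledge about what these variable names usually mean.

Backdoor paths from AgeGroup to PriorTherapy (paths whose first edge points into AgeGroup):
  P1: AgeGroup <- Comorbidity -> Outcome -> PriorTherapy
Condition 1 (no descendant of AgeGroup in the set): holds — descendants of AgeGroup are {Biomarker, Dosage, PriorTherapy, Treatment}; none are in {Outcome}.
Condition 2 (every backdoor path blocked by {Outcome}):
  P1: blocked at chain node Outcome ∈ conditioning set.
{Outcome} satisfies the backdoor criterion.

Yes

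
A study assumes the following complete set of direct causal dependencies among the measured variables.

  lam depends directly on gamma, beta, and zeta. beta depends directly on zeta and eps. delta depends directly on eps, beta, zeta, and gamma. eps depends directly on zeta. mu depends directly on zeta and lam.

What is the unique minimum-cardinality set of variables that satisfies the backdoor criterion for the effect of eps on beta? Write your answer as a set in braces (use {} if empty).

Variables eligible for adjustment (non-descendants of eps, excluding eps and beta): {gamma, zeta}.
Backdoor paths from eps to beta:
  P1: eps <- zeta -> beta
  P2: eps <- zeta -> lam <- gamma -> delta <- beta
  P3: eps <- zeta -> lam <- beta
  P4: eps <- zeta -> mu <- lam <- gamma -> delta <- beta
  P5: eps <- zeta -> mu <- lam <- beta
  P6: eps <- zeta -> delta <- gamma -> lam <- beta
  P7: eps <- zeta -> delta <- beta
The empty set is not sufficient: P1 (eps <- zeta -> beta) has no collider blocking it and no conditioned non-collider, so it is open.
Try {zeta}:
  P1: blocked at fork node zeta ∈ conditioning set.
  P2: blocked at fork node zeta ∈ conditioning set.
  P3: blocked at fork node zeta ∈ conditioning set.
  P4: blocked at fork node zeta ∈ conditioning set.
  P5: blocked at fork node zeta ∈ conditioning set.
  P6: blocked at fork node zeta ∈ conditioning set.
  P7: blocked at fork node zeta ∈ conditioning set.
{zeta} contains no descendant of eps and blocks every backdoor path.
No other singleton works — e.g. {gamma} leaves P1 open — so {zeta} is the unique smallest valid adjustment set.

{zeta}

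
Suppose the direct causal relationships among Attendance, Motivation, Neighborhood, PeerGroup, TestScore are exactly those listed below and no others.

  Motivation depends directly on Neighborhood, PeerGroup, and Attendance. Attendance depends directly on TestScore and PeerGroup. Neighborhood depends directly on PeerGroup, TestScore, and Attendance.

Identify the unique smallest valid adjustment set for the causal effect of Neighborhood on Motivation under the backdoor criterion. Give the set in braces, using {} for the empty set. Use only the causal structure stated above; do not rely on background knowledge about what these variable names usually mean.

Variables eligible for adjustment (non-descendants of Neighborhood, excluding Neighborhood and Motivation): {Attendance, PeerGroup, TestScore}.
Backdoor paths from Neighborhood to Motivation:
  P1: Neighborhood <- TestScore -> Attendance <- PeerGroup -> Motivation
  P2: Neighborhood <- TestScore -> Attendance -> Motivation
  P3: Neighborhood <- PeerGroup -> Attendance -> Motivation
  P4: Neighborhood <- PeerGroup -> Motivation
  P5: Neighborhood <- Attendance <- PeerGroup -> Motivation
  P6: Neighborhood <- Attendance -> Motivation
The empty set is not sufficient: P2 (Neighborhood <- TestScore -> Attendance -> Motivation) has no collider blocking it and no conditioned non-collider, so it is open.
Try {Attendance, PeerGroup}:
  P1: blocked at fork node PeerGroup ∈ conditioning set.
  P2: blocked at chain node Attendance ∈ conditioning set.
  P3: blocked at fork node PeerGroup ∈ conditioning set.
  P4: blocked at fork node PeerGroup ∈ conditioning set.
  P5: blocked at chain node Attendance ∈ conditioning set.
  P6: blocked at fork node Attendance ∈ conditioning set.
{Attendance, PeerGroup} contains no descendant of Neighborhood and blocks every backdoor path.
Every element of {Attendance, PeerGroup} is needed (dropping Attendance leaves P2 open; dropping PeerGroup leaves P1 open), so no proper subset is valid.
Among all size-2 subsets of the eligible variables, only {Attendance, PeerGroup} blocks every backdoor path, so it is the unique smallest valid adjustment set.

{Attendance, PeerGroup}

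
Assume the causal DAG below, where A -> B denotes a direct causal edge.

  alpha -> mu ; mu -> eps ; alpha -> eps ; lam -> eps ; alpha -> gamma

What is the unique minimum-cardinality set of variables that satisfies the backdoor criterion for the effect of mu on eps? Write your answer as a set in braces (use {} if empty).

{alpha}

Variables eligible for adjustment (non-descendants of mu, excluding mu and eps): {alpha, gamma, lam}.
Backdoor paths from mu to eps:
  P1: mu <- alpha -> eps
The empty set is not sufficient: P1 (mu <- alpha -> eps) has no collider blocking it and no conditioned non-collider, so it is open.
Try {alpha}:
  P1: blocked at fork node alpha ∈ conditioning set.
{alpha} contains no descendant of mu and blocks every backdoor path.
No other singleton works — e.g. {gamma} leaves P1 open — so {alpha} is the unique smallest valid adjustment set.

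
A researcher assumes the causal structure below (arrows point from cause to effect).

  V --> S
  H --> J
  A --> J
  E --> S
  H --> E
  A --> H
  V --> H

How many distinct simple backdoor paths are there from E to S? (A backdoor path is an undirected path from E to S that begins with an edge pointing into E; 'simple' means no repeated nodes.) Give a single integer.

A backdoor path from E to S is any simple undirected path whose first edge points into E (i.e. leaves E via a parent).
Parents of E: {H}.
Enumerating:
  P1: E <- H <- V -> S
That exhausts the simple backdoor paths. Count: 1.

1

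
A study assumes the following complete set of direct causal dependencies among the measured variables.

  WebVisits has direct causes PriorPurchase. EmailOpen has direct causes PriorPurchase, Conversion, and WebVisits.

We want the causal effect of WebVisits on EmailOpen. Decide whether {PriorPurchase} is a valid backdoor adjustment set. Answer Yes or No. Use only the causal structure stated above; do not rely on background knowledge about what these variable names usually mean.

Backdoor paths from WebVisits to EmailOpen (paths whose first edge points into WebVisits):
  P1: WebVisits <- PriorPurchase -> EmailOpen
Condition 1 (no descendant of WebVisits in the set): holds — descendants of WebVisits are {EmailOpen}; none are in {PriorPurchase}.
Condition 2 (every backdoor path blocked by {PriorPurchase}):
  P1: blocked at fork node PriorPurchase ∈ conditioning set.
{PriorPurchase} satisfies the backdoor criterion.

Yes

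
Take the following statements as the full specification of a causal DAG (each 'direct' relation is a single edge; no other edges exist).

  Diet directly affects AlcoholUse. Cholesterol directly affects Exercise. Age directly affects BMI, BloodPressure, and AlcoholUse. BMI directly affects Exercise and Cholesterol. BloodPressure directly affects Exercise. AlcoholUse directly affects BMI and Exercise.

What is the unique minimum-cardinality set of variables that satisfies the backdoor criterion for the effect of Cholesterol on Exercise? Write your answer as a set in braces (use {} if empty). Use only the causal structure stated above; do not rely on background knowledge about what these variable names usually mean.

{BMI}

Variables eligible for adjustment (non-descendants of Cholesterol, excluding Cholesterol and Exercise): {Age, AlcoholUse, BMI, BloodPressure, Diet}.
Backdoor paths from Cholesterol to Exercise:
  P1: Cholesterol <- BMI <- Age -> BloodPressure -> Exercise
  P2: Cholesterol <- BMI <- Age -> AlcoholUse -> Exercise
  P3: Cholesterol <- BMI <- AlcoholUse <- Age -> BloodPressure -> Exercise
  P4: Cholesterol <- BMI <- AlcoholUse -> Exercise
  P5: Cholesterol <- BMI -> Exercise
The empty set is not sufficient: P1 (Cholesterol <- BMI <- Age -> BloodPressure -> Exercise) has no collider blocking it and no conditioned non-collider, so it is open.
Try {BMI}:
  P1: blocked at chain node BMI ∈ conditioning set.
  P2: blocked at chain node BMI ∈ conditioning set.
  P3: blocked at chain node BMI ∈ conditioning set.
  P4: blocked at chain node BMI ∈ conditioning set.
  P5: blocked at fork node BMI ∈ conditioning set.
{BMI} contains no descendant of Cholesterol and blocks every backdoor path.
No other singleton works — e.g. {Age} leaves P4 open — so {BMI} is the unique smallest valid adjustment set.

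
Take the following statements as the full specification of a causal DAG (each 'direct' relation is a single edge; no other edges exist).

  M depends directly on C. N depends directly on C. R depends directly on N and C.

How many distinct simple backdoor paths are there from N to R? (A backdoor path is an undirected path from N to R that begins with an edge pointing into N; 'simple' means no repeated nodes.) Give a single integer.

1

A backdoor path from N to R is any simple undirected path whose first edge points into N (i.e. leaves N via a parent).
Parents of N: {C}.
Enumerating:
  P1: N <- C -> R
That exhausts the simple backdoor paths. Count: 1.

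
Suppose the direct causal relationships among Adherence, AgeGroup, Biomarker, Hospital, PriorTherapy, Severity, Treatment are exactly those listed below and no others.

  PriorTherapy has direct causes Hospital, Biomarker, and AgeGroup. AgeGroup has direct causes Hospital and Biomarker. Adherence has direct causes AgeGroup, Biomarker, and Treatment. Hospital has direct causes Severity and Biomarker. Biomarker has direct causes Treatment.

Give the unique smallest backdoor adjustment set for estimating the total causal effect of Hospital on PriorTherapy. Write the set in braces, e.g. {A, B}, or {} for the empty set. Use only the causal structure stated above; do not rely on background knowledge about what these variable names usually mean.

{Biomarker}

Variables eligible for adjustment (non-descendants of Hospital, excluding Hospital and PriorTherapy): {Biomarker, Severity, Treatment}.
Backdoor paths from Hospital to PriorTherapy:
  P1: Hospital <- Biomarker <- Treatment -> Adherence <- AgeGroup -> PriorTherapy
  P2: Hospital <- Biomarker -> AgeGroup -> PriorTherapy
  P3: Hospital <- Biomarker -> Adherence <- AgeGroup -> PriorTherapy
  P4: Hospital <- Biomarker -> PriorTherapy
The empty set is not sufficient: P2 (Hospital <- Biomarker -> AgeGroup -> PriorTherapy) has no collider blocking it and no conditioned non-collider, so it is open.
Try {Biomarker}:
  P1: blocked at chain node Biomarker ∈ conditioning set.
  P2: blocked at fork node Biomarker ∈ conditioning set.
  P3: blocked at fork node Biomarker ∈ conditioning set.
  P4: blocked at fork node Biomarker ∈ conditioning set.
{Biomarker} contains no descendant of Hospital and blocks every backdoor path.
No other singleton works — e.g. {Severity} leaves P2 open — so {Biomarker} is the unique smallest valid adjustment set.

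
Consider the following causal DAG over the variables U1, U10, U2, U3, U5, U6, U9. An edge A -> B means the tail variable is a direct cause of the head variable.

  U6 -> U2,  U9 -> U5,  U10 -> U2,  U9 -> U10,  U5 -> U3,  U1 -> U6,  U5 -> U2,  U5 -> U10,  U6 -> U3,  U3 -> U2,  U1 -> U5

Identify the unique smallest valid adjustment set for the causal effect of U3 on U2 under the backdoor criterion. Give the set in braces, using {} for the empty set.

Variables eligible for adjustment (non-descendants of U3, excluding U3 and U2): {U1, U10, U5, U6, U9}.
Backdoor paths from U3 to U2:
  P1: U3 <- U5 <- U9 -> U10 -> U2
  P2: U3 <- U5 <- U1 -> U6 -> U2
  P3: U3 <- U5 -> U10 -> U2
  P4: U3 <- U5 -> U2
  P5: U3 <- U6 <- U1 -> U5 <- U9 -> U10 -> U2
  P6: U3 <- U6 <- U1 -> U5 -> U10 -> U2
  P7: U3 <- U6 <- U1 -> U5 -> U2
  P8: U3 <- U6 -> U2
The empty set is not sufficient: P1 (U3 <- U5 <- U9 -> U10 -> U2) has no collider blocking it and no conditioned non-collider, so it is open.
Try {U5, U6}:
  P1: blocked at chain node U5 ∈ conditioning set.
  P2: blocked at chain node U5 ∈ conditioning set.
  P3: blocked at fork node U5 ∈ conditioning set.
  P4: blocked at fork node U5 ∈ conditioning set.
  P5: blocked at chain node U6 ∈ conditioning set.
  P6: blocked at chain node U6 ∈ conditioning set.
  P7: blocked at chain node U6 ∈ conditioning set.
  P8: blocked at fork node U6 ∈ conditioning set.
{U5, U6} contains no descendant of U3 and blocks every backdoor path.
Every element of {U5, U6} is needed (dropping U5 leaves P1 open; dropping U6 leaves P5 open), so no proper subset is valid.
Among all size-2 subsets of the eligible variables, only {U5, U6} blocks every backdoor path, so it is the unique smallest valid adjustment set.

{U5, U6}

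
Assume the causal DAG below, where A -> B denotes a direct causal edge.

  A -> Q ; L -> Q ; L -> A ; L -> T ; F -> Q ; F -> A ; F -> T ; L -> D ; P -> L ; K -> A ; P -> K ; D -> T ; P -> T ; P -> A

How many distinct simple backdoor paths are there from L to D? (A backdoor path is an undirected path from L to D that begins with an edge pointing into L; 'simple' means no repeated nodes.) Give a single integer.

5

A backdoor path from L to D is any simple undirected path whose first edge points into L (i.e. leaves L via a parent).
Parents of L: {P}.
Enumerating:
  P1: L <- P -> T <- D
  P2: L <- P -> K -> A <- F -> T <- D
  P3: L <- P -> K -> A -> Q <- F -> T <- D
  P4: L <- P -> A <- F -> T <- D
  P5: L <- P -> A -> Q <- F -> T <- D
That exhausts the simple backdoor paths. Count: 5.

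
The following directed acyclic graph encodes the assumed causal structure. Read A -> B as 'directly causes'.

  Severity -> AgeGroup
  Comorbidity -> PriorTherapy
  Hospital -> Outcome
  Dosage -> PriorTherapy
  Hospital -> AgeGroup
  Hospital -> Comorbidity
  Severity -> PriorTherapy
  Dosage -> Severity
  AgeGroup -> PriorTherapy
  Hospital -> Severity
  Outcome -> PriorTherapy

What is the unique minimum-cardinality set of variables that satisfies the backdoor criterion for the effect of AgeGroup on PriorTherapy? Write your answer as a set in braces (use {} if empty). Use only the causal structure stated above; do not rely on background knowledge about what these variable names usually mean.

{Hospital, Severity}

Variables eligible for adjustment (non-descendants of AgeGroup, excluding AgeGroup and PriorTherapy): {Comorbidity, Dosage, Hospital, Outcome, Severity}.
Backdoor paths from AgeGroup to PriorTherapy:
  P1: AgeGroup <- Hospital -> Severity <- Dosage -> PriorTherapy
  P2: AgeGroup <- Hospital -> Severity -> PriorTherapy
  P3: AgeGroup <- Hospital -> Outcome -> PriorTherapy
  P4: AgeGroup <- Hospital -> Comorbidity -> PriorTherapy
  P5: AgeGroup <- Severity <- Hospital -> Outcome -> PriorTherapy
  P6: AgeGroup <- Severity <- Hospital -> Comorbidity -> PriorTherapy
  P7: AgeGroup <- Severity <- Dosage -> PriorTherapy
  P8: AgeGroup <- Severity -> PriorTherapy
The empty set is not sufficient: P2 (AgeGroup <- Hospital -> Severity -> PriorTherapy) has no collider blocking it and no conditioned non-collider, so it is open.
Try {Hospital, Severity}:
  P1: blocked at fork node Hospital ∈ conditioning set.
  P2: blocked at fork node Hospital ∈ conditioning set.
  P3: blocked at fork node Hospital ∈ conditioning set.
  P4: blocked at fork node Hospital ∈ conditioning set.
  P5: blocked at chain node Severity ∈ conditioning set.
  P6: blocked at chain node Severity ∈ conditioning set.
  P7: blocked at chain node Severity ∈ conditioning set.
  P8: blocked at fork node Severity ∈ conditioning set.
{Hospital, Severity} contains no descendant of AgeGroup and blocks every backdoor path.
Every element of {Hospital, Severity} is needed (dropping Hospital leaves P1 open; dropping Severity leaves P7 open), so no proper subset is valid.
Among all size-2 subsets of the eligible variables, only {Hospital, Severity} blocks every backdoor path, so it is the unique smallest valid adjustment set.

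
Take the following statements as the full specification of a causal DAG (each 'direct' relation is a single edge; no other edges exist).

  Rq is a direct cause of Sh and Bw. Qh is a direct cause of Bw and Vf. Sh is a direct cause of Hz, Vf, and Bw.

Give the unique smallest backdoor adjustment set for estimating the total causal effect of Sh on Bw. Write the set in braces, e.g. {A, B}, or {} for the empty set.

Variables eligible for adjustment (non-descendants of Sh, excluding Sh and Bw): {Qh, Rq}.
Backdoor paths from Sh to Bw:
  P1: Sh <- Rq -> Bw
The empty set is not sufficient: P1 (Sh <- Rq -> Bw) has no collider blocking it and no conditioned non-collider, so it is open.
Try {Rq}:
  P1: blocked at fork node Rq ∈ conditioning set.
{Rq} contains no descendant of Sh and blocks every backdoor path.
No other singleton works — e.g. {Qh} leaves P1 open — so {Rq} is the unique smallest valid adjustment set.

{Rq}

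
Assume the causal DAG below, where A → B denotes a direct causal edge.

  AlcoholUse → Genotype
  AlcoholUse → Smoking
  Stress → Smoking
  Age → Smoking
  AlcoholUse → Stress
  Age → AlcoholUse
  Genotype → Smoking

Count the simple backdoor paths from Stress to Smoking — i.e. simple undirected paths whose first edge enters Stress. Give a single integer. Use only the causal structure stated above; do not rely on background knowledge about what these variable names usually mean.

A backdoor path from Stress to Smoking is any simple undirected path whose first edge points into Stress (i.e. leaves Stress via a parent).
Parents of Stress: {AlcoholUse}.
Enumerating:
  P1: Stress <- AlcoholUse <- Age -> Smoking
  P2: Stress <- AlcoholUse -> Genotype -> Smoking
  P3: Stress <- AlcoholUse -> Smoking
That exhausts the simple backdoor paths. Count: 3.

3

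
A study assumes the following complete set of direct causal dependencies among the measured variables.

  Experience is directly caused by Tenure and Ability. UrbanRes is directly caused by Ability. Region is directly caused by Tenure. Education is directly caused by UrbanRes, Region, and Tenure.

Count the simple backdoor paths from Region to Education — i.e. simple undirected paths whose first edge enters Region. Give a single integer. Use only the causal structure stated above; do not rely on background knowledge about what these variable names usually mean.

2

A backdoor path from Region to Education is any simple undirected path whose first edge points into Region (i.e. leaves Region via a parent).
Parents of Region: {Tenure}.
Enumerating:
  P1: Region <- Tenure -> Experience <- Ability -> UrbanRes -> Education
  P2: Region <- Tenure -> Education
That exhausts the simple backdoor paths. Count: 2.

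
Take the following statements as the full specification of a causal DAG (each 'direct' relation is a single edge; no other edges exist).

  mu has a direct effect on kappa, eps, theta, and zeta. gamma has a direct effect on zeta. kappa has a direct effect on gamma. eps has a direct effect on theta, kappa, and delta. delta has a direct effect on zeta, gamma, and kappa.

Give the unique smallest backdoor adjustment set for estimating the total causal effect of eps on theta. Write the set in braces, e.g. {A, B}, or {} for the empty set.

Variables eligible for adjustment (non-descendants of eps, excluding eps and theta): {mu}.
Backdoor paths from eps to theta:
  P1: eps <- mu -> theta
The empty set is not sufficient: P1 (eps <- mu -> theta) has no collider blocking it and no conditioned non-collider, so it is open.
Try {mu}:
  P1: blocked at fork node mu ∈ conditioning set.
{mu} contains no descendant of eps and blocks every backdoor path.
{mu} is the unique smallest valid adjustment set.

{mu}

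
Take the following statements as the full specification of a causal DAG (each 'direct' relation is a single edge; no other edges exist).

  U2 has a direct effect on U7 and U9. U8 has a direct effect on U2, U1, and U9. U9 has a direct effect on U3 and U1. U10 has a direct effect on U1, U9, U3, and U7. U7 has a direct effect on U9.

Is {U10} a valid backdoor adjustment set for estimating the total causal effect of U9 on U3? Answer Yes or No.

Backdoor paths from U9 to U3 (paths whose first edge points into U9):
  P1: U9 <- U8 -> U2 -> U7 <- U10 -> U3
  P2: U9 <- U8 -> U1 <- U10 -> U3
  P3: U9 <- U2 <- U8 -> U1 <- U10 -> U3
  P4: U9 <- U2 -> U7 <- U10 -> U3
  P5: U9 <- U10 -> U3
  P6: U9 <- U7 <- U2 <- U8 -> U1 <- U10 -> U3
  P7: U9 <- U7 <- U10 -> U3
Condition 1 (no descendant of U9 in the set): holds — descendants of U9 are {U1, U3}; none are in {U10}.
Condition 2 (every backdoor path blocked by {U10}):
  P1: blocked at collider U7 (neither it nor any descendant is in the conditioning set).
  P2: blocked at collider U1 (neither it nor any descendant is in the conditioning set).
  P3: blocked at collider U1 (neither it nor any descendant is in the conditioning set).
  P4: blocked at collider U7 (neither it nor any descendant is in the conditioning set).
  P5: blocked at fork node U10 ∈ conditioning set.
  P6: blocked at collider U1 (neither it nor any descendant is in the conditioning set).
  P7: blocked at fork node U10 ∈ conditioning set.
{U10} satisfies the backdoor criterion.

Yes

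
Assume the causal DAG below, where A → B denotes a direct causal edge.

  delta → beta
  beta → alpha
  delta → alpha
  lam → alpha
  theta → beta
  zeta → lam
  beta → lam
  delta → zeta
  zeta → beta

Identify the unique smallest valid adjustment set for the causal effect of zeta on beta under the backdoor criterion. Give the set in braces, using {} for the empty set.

Variables eligible for adjustment (non-descendants of zeta, excluding zeta and beta): {delta, theta}.
Backdoor paths from zeta to beta:
  P1: zeta <- delta -> beta
  P2: zeta <- delta -> alpha <- beta
  P3: zeta <- delta -> alpha <- lam <- beta
The empty set is not sufficient: P1 (zeta <- delta -> beta) has no collider blocking it and no conditioned non-collider, so it is open.
Try {delta}:
  P1: blocked at fork node delta ∈ conditioning set.
  P2: blocked at fork node delta ∈ conditioning set.
  P3: blocked at fork node delta ∈ conditioning set.
{delta} contains no descendant of zeta and blocks every backdoor path.
No other singleton works — e.g. {theta} leaves P1 open — so {delta} is the unique smallest valid adjustment set.

{delta}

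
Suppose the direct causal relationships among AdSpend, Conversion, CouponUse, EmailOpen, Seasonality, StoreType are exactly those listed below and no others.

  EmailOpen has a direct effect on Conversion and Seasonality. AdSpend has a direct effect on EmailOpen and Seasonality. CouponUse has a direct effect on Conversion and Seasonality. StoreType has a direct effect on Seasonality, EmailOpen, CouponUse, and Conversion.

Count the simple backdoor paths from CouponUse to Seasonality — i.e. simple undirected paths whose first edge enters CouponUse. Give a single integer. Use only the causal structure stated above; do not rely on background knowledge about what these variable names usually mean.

5

A backdoor path from CouponUse to Seasonality is any simple undirected path whose first edge points into CouponUse (i.e. leaves CouponUse via a parent).
Parents of CouponUse: {StoreType}.
Enumerating:
  P1: CouponUse <- StoreType -> EmailOpen <- AdSpend -> Seasonality
  P2: CouponUse <- StoreType -> EmailOpen -> Seasonality
  P3: CouponUse <- StoreType -> Conversion <- EmailOpen <- AdSpend -> Seasonality
  P4: CouponUse <- StoreType -> Conversion <- EmailOpen -> Seasonality
  P5: CouponUse <- StoreType -> Seasonality
That exhausts the simple backdoor paths. Count: 5.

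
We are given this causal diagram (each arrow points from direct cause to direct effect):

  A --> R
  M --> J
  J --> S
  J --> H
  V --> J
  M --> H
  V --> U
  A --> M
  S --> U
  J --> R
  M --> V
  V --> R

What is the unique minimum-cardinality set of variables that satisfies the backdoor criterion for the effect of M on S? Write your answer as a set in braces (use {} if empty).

{}

Variables eligible for adjustment (non-descendants of M, excluding M and S): {A}.
Backdoor paths from M to S:
  P1: M <- A -> R <- V -> J -> S
  P2: M <- A -> R <- V -> U <- S
  P3: M <- A -> R <- J <- V -> U <- S
  P4: M <- A -> R <- J -> S
Each backdoor path contains an unconditioned collider, so every path is already blocked with the empty conditioning set:
  P1: blocked at collider R (neither it nor any descendant is in the conditioning set).
  P2: blocked at collider R (neither it nor any descendant is in the conditioning set).
  P3: blocked at collider R (neither it nor any descendant is in the conditioning set).
  P4: blocked at collider R (neither it nor any descendant is in the conditioning set).
The empty set is therefore the unique smallest valid set.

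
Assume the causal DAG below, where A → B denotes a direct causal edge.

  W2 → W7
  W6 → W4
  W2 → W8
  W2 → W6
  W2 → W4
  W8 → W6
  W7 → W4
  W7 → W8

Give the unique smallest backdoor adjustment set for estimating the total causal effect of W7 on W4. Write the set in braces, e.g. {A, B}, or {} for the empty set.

Variables eligible for adjustment (non-descendants of W7, excluding W7 and W4): {W2}.
Backdoor paths from W7 to W4:
  P1: W7 <- W2 -> W8 -> W6 -> W4
  P2: W7 <- W2 -> W6 -> W4
  P3: W7 <- W2 -> W4
The empty set is not sufficient: P1 (W7 <- W2 -> W8 -> W6 -> W4) has no collider blocking it and no conditioned non-collider, so it is open.
Try {W2}:
  P1: blocked at fork node W2 ∈ conditioning set.
  P2: blocked at fork node W2 ∈ conditioning set.
  P3: blocked at fork node W2 ∈ conditioning set.
{W2} contains no descendant of W7 and blocks every backdoor path.
{W2} is the unique smallest valid adjustment set.

{W2}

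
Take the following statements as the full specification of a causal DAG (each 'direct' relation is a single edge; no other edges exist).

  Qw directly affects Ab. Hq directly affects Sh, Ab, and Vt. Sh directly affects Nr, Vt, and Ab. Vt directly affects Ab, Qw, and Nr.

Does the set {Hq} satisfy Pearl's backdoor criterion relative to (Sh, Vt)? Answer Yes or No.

Backdoor paths from Sh to Vt (paths whose first edge points into Sh):
  P1: Sh <- Hq -> Vt
  P2: Sh <- Hq -> Ab <- Vt
  P3: Sh <- Hq -> Ab <- Qw <- Vt
Condition 1 (no descendant of Sh in the set): holds — descendants of Sh are {Ab, Nr, Qw, Vt}; none are in {Hq}.
Condition 2 (every backdoor path blocked by {Hq}):
  P1: blocked at fork node Hq ∈ conditioning set.
  P2: blocked at fork node Hq ∈ conditioning set.
  P3: blocked at fork node Hq ∈ conditioning set.
{Hq} satisfies the backdoor criterion.

Yes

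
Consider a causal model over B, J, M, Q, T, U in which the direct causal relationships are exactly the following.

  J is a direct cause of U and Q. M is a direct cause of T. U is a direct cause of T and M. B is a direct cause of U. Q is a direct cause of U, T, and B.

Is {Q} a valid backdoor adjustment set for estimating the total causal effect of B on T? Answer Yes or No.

Yes

Backdoor paths from B to T (paths whose first edge points into B):
  P1: B <- Q <- J -> U -> M -> T
  P2: B <- Q <- J -> U -> T
  P3: B <- Q -> U -> M -> T
  P4: B <- Q -> U -> T
  P5: B <- Q -> T
Condition 1 (no descendant of B in the set): holds — descendants of B are {M, T, U}; none are in {Q}.
Condition 2 (every backdoor path blocked by {Q}):
  P1: blocked at chain node Q ∈ conditioning set.
  P2: blocked at chain node Q ∈ conditioning set.
  P3: blocked at fork node Q ∈ conditioning set.
  P4: blocked at fork node Q ∈ conditioning set.
  P5: blocked at fork node Q ∈ conditioning set.
{Q} satisfies the backdoor criterion.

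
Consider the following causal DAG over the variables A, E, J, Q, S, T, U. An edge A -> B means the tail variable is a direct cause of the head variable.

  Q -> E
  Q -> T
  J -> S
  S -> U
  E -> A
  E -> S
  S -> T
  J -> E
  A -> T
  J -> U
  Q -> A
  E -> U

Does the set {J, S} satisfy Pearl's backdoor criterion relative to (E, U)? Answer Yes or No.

No

Backdoor paths from E to U (paths whose first edge points into E):
  P1: E <- Q -> A -> T <- S <- J -> U
  P2: E <- Q -> A -> T <- S -> U
  P3: E <- Q -> T <- S <- J -> U
  P4: E <- Q -> T <- S -> U
  P5: E <- J -> S -> U
  P6: E <- J -> U
Condition 1 (no descendant of E in the set): FAILS — S is a descendant of E.
Condition 2 (every backdoor path blocked by {J, S}):
  P1: blocked at collider T (neither it nor any descendant is in the conditioning set).
  P2: blocked at collider T (neither it nor any descendant is in the conditioning set).
  P3: blocked at collider T (neither it nor any descendant is in the conditioning set).
  P4: blocked at collider T (neither it nor any descendant is in the conditioning set).
  P5: blocked at fork node J ∈ conditioning set.
  P6: blocked at fork node J ∈ conditioning set.
{J, S} does not satisfy the backdoor criterion.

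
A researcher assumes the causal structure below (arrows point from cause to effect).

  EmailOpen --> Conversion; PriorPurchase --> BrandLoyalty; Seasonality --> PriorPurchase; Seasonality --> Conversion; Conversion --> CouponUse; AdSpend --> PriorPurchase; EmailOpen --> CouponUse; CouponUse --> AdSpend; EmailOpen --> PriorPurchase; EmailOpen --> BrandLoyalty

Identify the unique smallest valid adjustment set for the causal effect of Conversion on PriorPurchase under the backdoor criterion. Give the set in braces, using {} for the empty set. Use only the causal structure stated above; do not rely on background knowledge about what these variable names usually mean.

Variables eligible for adjustment (non-descendants of Conversion, excluding Conversion and PriorPurchase): {EmailOpen, Seasonality}.
Backdoor paths from Conversion to PriorPurchase:
  P1: Conversion <- Seasonality -> PriorPurchase
  P2: Conversion <- EmailOpen -> CouponUse -> AdSpend -> PriorPurchase
  P3: Conversion <- EmailOpen -> PriorPurchase
  P4: Conversion <- EmailOpen -> BrandLoyalty <- PriorPurchase
The empty set is not sufficient: P1 (Conversion <- Seasonality -> PriorPurchase) has no collider blocking it and no conditioned non-collider, so it is open.
Try {EmailOpen, Seasonality}:
  P1: blocked at fork node Seasonality ∈ conditioning set.
  P2: blocked at fork node EmailOpen ∈ conditioning set.
  P3: blocked at fork node EmailOpen ∈ conditioning set.
  P4: blocked at fork node EmailOpen ∈ conditioning set.
{EmailOpen, Seasonality} contains no descendant of Conversion and blocks every backdoor path.
Every element of {EmailOpen, Seasonality} is needed (dropping EmailOpen leaves P2 open; dropping Seasonality leaves P1 open), so no proper subset is valid.
Among all size-2 subsets of the eligible variables, only {EmailOpen, Seasonality} blocks every backdoor path, so it is the unique smallest valid adjustment set.

{EmailOpen, Seasonality}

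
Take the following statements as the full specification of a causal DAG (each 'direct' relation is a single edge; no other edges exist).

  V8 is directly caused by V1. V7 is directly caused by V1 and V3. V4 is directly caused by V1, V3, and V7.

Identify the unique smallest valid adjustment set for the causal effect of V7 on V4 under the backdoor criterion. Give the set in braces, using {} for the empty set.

Variables eligible for adjustment (non-descendants of V7, excluding V7 and V4): {V1, V3, V8}.
Backdoor paths from V7 to V4:
  P1: V7 <- V1 -> V4
  P2: V7 <- V3 -> V4
The empty set is not sufficient: P1 (V7 <- V1 -> V4) has no collider blocking it and no conditioned non-collider, so it is open.
Try {V1, V3}:
  P1: blocked at fork node V1 ∈ conditioning set.
  P2: blocked at fork node V3 ∈ conditioning set.
{V1, V3} contains no descendant of V7 and blocks every backdoor path.
Every element of {V1, V3} is needed (dropping V1 leaves P1 open; dropping V3 leaves P2 open), so no proper subset is valid.
Among all size-2 subsets of the eligible variables, only {V1, V3} blocks every backdoor path, so it is the unique smallest valid adjustment set.

{V1, V3}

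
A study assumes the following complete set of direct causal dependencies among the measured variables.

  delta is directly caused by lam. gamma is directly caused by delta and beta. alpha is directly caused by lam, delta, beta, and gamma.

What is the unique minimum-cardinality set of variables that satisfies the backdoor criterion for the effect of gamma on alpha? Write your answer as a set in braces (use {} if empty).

Variables eligible for adjustment (non-descendants of gamma, excluding gamma and alpha): {beta, delta, lam}.
Backdoor paths from gamma to alpha:
  P1: gamma <- beta -> alpha
  P2: gamma <- delta <- lam -> alpha
  P3: gamma <- delta -> alpha
The empty set is not sufficient: P1 (gamma <- beta -> alpha) has no collider blocking it and no conditioned non-collider, so it is open.
Try {beta, delta}:
  P1: blocked at fork node beta ∈ conditioning set.
  P2: blocked at chain node delta ∈ conditioning set.
  P3: blocked at fork node delta ∈ conditioning set.
{beta, delta} contains no descendant of gamma and blocks every backdoor path.
Every element of {beta, delta} is needed (dropping beta leaves P1 open; dropping delta leaves P2 open), so no proper subset is valid.
Among all size-2 subsets of the eligible variables, only {beta, delta} blocks every backdoor path, so it is the unique smallest valid adjustment set.

{beta, delta}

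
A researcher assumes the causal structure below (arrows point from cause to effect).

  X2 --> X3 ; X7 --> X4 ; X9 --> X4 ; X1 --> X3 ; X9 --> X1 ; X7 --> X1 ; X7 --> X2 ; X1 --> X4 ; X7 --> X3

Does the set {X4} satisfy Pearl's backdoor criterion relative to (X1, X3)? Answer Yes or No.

No

Backdoor paths from X1 to X3 (paths whose first edge points into X1):
  P1: X1 <- X7 -> X2 -> X3
  P2: X1 <- X7 -> X3
  P3: X1 <- X9 -> X4 <- X7 -> X2 -> X3
  P4: X1 <- X9 -> X4 <- X7 -> X3
Condition 1 (no descendant of X1 in the set): FAILS — X4 is a descendant of X1.
Condition 2 (every backdoor path blocked by {X4}):
  P1: open — no interior node is in the conditioning set.
  P2: open — no interior node is in the conditioning set.
  P3: open — collider(s) X4 are conditioned on (or have a conditioned descendant) and no non-collider on the path is in the set.
  P4: open — collider(s) X4 are conditioned on (or have a conditioned descendant) and no non-collider on the path is in the set.
{X4} does not satisfy the backdoor criterion.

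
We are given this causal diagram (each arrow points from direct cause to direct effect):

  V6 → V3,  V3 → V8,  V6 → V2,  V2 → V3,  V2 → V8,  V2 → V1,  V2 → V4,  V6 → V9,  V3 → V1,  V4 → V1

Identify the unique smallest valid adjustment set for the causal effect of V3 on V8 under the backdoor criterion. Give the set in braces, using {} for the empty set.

{V2}

Variables eligible for adjustment (non-descendants of V3, excluding V3 and V8): {V2, V4, V6, V9}.
Backdoor paths from V3 to V8:
  P1: V3 <- V6 -> V2 -> V8
  P2: V3 <- V2 -> V8
The empty set is not sufficient: P1 (V3 <- V6 -> V2 -> V8) has no collider blocking it and no conditioned non-collider, so it is open.
Try {V2}:
  P1: blocked at chain node V2 ∈ conditioning set.
  P2: blocked at fork node V2 ∈ conditioning set.
{V2} contains no descendant of V3 and blocks every backdoor path.
No other singleton works — e.g. {V6} leaves P2 open — so {V2} is the unique smallest valid adjustment set.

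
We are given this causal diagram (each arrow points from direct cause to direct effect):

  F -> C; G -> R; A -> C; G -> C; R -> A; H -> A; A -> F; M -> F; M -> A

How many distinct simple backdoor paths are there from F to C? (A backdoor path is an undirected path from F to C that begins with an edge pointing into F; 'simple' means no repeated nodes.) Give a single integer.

A backdoor path from F to C is any simple undirected path whose first edge points into F (i.e. leaves F via a parent).
Parents of F: {A, M}.
Enumerating:
  P1: F <- M -> A <- R <- G -> C
  P2: F <- M -> A -> C
  P3: F <- A <- R <- G -> C
  P4: F <- A -> C
That exhausts the simple backdoor paths. Count: 4.

4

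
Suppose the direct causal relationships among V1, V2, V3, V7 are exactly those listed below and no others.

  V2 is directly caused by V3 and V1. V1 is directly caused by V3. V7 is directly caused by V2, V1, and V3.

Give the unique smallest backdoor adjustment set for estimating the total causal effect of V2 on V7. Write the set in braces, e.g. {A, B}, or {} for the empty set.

Variables eligible for adjustment (non-descendants of V2, excluding V2 and V7): {V1, V3}.
Backdoor paths from V2 to V7:
  P1: V2 <- V3 -> V1 -> V7
  P2: V2 <- V3 -> V7
  P3: V2 <- V1 <- V3 -> V7
  P4: V2 <- V1 -> V7
The empty set is not sufficient: P1 (V2 <- V3 -> V1 -> V7) has no collider blocking it and no conditioned non-collider, so it is open.
Try {V1, V3}:
  P1: blocked at fork node V3 ∈ conditioning set.
  P2: blocked at fork node V3 ∈ conditioning set.
  P3: blocked at chain node V1 ∈ conditioning set.
  P4: blocked at fork node V1 ∈ conditioning set.
{V1, V3} contains no descendant of V2 and blocks every backdoor path.
Every element of {V1, V3} is needed (dropping V1 leaves P4 open; dropping V3 leaves P2 open), so no proper subset is valid.
Among all size-2 subsets of the eligible variables, only {V1, V3} blocks every backdoor path, so it is the unique smallest valid adjustment set.

{V1, V3}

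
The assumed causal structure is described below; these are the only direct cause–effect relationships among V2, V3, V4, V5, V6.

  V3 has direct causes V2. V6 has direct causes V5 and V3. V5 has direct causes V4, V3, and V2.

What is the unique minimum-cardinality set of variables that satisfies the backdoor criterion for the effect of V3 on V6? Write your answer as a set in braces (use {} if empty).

Variables eligible for adjustment (non-descendants of V3, excluding V3 and V6): {V2, V4}.
Backdoor paths from V3 to V6:
  P1: V3 <- V2 -> V5 -> V6
The empty set is not sufficient: P1 (V3 <- V2 -> V5 -> V6) has no collider blocking it and no conditioned non-collider, so it is open.
Try {V2}:
  P1: blocked at fork node V2 ∈ conditioning set.
{V2} contains no descendant of V3 and blocks every backdoor path.
No other singleton works — e.g. {V4} leaves P1 open — so {V2} is the unique smallest valid adjustment set.

{V2}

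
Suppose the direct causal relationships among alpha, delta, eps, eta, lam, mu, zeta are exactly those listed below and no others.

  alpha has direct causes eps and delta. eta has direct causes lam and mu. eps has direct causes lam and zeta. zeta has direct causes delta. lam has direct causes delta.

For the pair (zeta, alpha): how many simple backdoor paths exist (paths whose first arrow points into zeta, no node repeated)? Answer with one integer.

2

A backdoor path from zeta to alpha is any simple undirected path whose first edge points into zeta (i.e. leaves zeta via a parent).
Parents of zeta: {delta}.
Enumerating:
  P1: zeta <- delta -> lam -> eps -> alpha
  P2: zeta <- delta -> alpha
That exhausts the simple backdoor paths. Count: 2.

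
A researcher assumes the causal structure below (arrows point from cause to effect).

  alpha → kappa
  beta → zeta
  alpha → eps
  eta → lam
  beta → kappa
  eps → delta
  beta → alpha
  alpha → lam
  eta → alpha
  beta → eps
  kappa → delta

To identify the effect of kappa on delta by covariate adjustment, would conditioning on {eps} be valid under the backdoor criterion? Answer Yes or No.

Yes

Backdoor paths from kappa to delta (paths whose first edge points into kappa):
  P1: kappa <- beta -> alpha -> eps -> delta
  P2: kappa <- beta -> eps -> delta
  P3: kappa <- alpha <- beta -> eps -> delta
  P4: kappa <- alpha -> eps -> delta
Condition 1 (no descendant of kappa in the set): holds — descendants of kappa are {delta}; none are in {eps}.
Condition 2 (every backdoor path blocked by {eps}):
  P1: blocked at chain node eps ∈ conditioning set.
  P2: blocked at chain node eps ∈ conditioning set.
  P3: blocked at chain node eps ∈ conditioning set.
  P4: blocked at chain node eps ∈ conditioning set.
{eps} satisfies the backdoor criterion.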